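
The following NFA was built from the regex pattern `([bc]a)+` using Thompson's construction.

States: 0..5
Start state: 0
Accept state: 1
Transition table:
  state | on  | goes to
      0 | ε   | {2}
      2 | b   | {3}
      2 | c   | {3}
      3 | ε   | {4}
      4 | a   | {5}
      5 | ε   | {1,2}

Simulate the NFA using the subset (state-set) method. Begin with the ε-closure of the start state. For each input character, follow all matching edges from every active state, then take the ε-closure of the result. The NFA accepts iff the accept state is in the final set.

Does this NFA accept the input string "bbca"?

initial (ε-close {0}): {0,2}
'b' @ 1: {3,4}
'b' @ 2: {}  — no active states
rest 'ca' ignored (set empty)
after full input: {}  (accept=1 not in)

Answer: REJECT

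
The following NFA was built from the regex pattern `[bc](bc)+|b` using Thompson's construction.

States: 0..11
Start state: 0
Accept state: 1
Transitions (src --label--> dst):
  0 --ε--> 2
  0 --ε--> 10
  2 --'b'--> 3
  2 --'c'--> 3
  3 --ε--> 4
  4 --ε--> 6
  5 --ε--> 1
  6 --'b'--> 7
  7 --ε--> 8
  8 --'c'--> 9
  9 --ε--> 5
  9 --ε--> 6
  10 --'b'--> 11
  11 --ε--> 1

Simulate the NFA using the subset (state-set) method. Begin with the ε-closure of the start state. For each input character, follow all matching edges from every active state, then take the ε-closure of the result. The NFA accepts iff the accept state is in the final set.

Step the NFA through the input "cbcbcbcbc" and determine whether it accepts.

Answer: ACCEPT

Steps:
initial (ε-close {0}): {0,2,10}
'c' @ 1: {3,4,6}
'b' @ 2: {7,8}
'c' @ 3: {1,5,6,9}  ✓accept
'b' @ 4: {7,8}
'c' @ 5: {1,5,6,9}  ✓accept
'b' @ 6: {7,8}
'c' @ 7: {1,5,6,9}  ✓accept
'b' @ 8: {7,8}
'c' @ 9: {1,5,6,9}  ✓accept
after full input: {1,5,6,9}  (accept=1 in)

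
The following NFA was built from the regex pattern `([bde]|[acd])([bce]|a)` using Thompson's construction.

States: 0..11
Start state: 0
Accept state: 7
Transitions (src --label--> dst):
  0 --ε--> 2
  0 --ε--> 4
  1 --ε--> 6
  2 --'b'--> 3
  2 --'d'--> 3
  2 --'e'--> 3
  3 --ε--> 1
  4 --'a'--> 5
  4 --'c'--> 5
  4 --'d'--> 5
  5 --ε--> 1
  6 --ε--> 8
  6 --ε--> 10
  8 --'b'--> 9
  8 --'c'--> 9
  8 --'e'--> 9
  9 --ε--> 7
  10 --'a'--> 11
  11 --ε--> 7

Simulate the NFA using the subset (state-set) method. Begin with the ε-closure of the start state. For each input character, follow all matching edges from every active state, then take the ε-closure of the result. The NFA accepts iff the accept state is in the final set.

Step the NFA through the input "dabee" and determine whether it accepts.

S₀ = ε-closure({0}) = {0,2,4}
'd' @ 1: {1,3,5,6,8,10}
'a' @ 2: {7,11}  ✓accept
'b' @ 3: {}  — dead — no transitions
rest 'ee' ignored (set empty)
final: {}; accept 7 not in set

Answer: REJECT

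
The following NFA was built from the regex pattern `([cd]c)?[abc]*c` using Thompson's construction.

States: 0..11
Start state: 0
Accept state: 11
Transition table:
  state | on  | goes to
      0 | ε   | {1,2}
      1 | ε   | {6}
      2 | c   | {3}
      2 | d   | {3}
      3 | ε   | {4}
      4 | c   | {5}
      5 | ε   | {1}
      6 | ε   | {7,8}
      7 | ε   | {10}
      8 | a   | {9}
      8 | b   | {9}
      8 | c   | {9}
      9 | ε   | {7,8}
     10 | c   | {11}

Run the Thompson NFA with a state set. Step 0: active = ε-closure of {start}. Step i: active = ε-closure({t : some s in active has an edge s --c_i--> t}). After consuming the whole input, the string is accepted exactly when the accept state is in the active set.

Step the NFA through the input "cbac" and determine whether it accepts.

Answer: ACCEPT

Derivation:
initial (ε-close {0}): {0,1,2,6,7,8,10}
'c' @ 1: {3,4,7,8,9,10,11}  (accept∈set)
'b' @ 2: {7,8,9,10}
'a' @ 3: {7,8,9,10}
'c' @ 4: {7,8,9,10,11}  (accept∈set)
end set {7,8,9,10,11} — state 11 in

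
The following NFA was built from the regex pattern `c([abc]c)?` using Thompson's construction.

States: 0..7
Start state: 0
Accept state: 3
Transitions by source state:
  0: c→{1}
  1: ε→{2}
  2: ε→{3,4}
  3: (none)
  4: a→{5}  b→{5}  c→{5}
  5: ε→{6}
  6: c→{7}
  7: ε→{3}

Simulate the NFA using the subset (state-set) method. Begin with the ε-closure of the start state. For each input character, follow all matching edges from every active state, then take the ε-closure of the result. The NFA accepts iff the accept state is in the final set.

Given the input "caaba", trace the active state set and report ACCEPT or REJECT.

initial (ε-close {0}): {0}
'c' @ 1: {1,2,3,4}  [accepting]
'a' @ 2: {5,6}
'a' @ 3: {}  — no active states
rest 'ba' ignored (set empty)
end set {} — state 3 not in

Answer: REJECT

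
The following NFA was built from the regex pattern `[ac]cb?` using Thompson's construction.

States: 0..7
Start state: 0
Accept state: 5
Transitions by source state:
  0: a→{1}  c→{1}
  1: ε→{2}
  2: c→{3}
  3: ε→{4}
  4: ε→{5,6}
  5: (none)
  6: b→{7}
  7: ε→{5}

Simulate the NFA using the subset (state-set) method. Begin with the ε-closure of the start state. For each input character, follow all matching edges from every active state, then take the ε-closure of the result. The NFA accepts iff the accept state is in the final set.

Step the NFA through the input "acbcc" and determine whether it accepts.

S₀ = ε-closure({0}) = {0}
'a' @ 1: {1,2}
'c' @ 2: {3,4,5,6}  (accept∈set)
'b' @ 3: {5,7}  (accept∈set)
'c' @ 4: {}  — state set empty
rest 'c' ignored (set empty)
end set {} — state 5 not in

Answer: REJECT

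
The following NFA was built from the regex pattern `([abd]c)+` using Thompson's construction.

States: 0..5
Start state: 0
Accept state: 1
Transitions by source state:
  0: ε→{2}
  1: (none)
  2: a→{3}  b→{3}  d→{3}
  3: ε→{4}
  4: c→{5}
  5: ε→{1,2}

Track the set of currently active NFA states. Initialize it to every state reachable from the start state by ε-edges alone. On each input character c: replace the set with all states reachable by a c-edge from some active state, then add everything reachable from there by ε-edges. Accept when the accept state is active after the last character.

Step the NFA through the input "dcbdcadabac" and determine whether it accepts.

Answer: REJECT

Derivation:
S₀ = ε-closure({0}) = {0,2}
'd' @ 1: {3,4}
'c' @ 2: {1,2,5}  (accept∈set)
'b' @ 3: {3,4}
'd' @ 4: {}  — dead — no transitions
rest 'cadabac' ignored (set empty)
after full input: {}  (accept=1 not in)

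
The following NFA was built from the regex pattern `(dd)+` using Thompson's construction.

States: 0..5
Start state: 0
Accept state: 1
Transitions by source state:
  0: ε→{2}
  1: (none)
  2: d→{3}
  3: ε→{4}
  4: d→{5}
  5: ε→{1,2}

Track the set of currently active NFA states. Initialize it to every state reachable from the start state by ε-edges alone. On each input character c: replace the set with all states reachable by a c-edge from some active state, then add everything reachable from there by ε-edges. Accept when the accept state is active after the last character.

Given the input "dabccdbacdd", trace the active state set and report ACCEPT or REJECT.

Answer: REJECT

Derivation:
S₀ = ε-closure({0}) = {0,2}
'd' @ 1: {3,4}
'a' @ 2: {}  — state set empty
rest 'bccdbacdd' ignored (set empty)
final: {}; accept 1 not in set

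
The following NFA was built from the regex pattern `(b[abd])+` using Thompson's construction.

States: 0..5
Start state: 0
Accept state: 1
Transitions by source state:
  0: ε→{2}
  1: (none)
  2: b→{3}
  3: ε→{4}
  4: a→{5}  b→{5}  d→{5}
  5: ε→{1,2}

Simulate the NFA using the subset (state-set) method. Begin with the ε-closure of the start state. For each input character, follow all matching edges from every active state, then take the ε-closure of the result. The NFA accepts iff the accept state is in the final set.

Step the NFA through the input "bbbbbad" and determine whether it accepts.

S₀ = ε-closure({0}) = {0,2}
'b' @ 1: {3,4}
'b' @ 2: {1,2,5}  [accepting]
'b' @ 3: {3,4}
'b' @ 4: {1,2,5}  [accepting]
'b' @ 5: {3,4}
'a' @ 6: {1,2,5}  [accepting]
'd' @ 7: {}  — no active states
after full input: {}  (accept=1 not in)

Answer: REJECT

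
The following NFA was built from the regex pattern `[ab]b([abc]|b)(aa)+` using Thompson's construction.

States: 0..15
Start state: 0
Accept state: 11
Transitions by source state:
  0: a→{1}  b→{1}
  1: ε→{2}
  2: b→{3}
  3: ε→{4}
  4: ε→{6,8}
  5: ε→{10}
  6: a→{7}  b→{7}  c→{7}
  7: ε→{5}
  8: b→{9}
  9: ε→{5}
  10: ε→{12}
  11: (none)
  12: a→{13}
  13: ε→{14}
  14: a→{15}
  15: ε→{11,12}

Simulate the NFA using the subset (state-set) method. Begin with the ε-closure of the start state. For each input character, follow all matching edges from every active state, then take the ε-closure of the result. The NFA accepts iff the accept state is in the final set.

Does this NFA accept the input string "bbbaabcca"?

S₀ = ε-closure({0}) = {0}
'b' @ 1: {1,2}
'b' @ 2: {3,4,6,8}
'b' @ 3: {5,7,9,10,12}
'a' @ 4: {13,14}
'a' @ 5: {11,12,15}  (accept∈set)
'b' @ 6: {}  — dead — no transitions
rest 'cca' ignored (set empty)
final: {}; accept 11 not in set

Answer: REJECT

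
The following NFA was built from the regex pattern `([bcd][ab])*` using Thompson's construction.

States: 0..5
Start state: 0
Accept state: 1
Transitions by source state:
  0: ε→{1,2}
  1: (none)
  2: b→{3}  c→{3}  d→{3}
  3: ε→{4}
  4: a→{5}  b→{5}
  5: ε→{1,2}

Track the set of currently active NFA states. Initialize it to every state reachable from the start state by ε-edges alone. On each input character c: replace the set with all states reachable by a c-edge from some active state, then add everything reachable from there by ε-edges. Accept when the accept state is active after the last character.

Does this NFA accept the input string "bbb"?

S₀ = ε-closure({0}) = {0,1,2}
'b' @ 1: {3,4}
'b' @ 2: {1,2,5}  ✓accept
'b' @ 3: {3,4}
after full input: {3,4}  (accept=1 not in)

Answer: REJECT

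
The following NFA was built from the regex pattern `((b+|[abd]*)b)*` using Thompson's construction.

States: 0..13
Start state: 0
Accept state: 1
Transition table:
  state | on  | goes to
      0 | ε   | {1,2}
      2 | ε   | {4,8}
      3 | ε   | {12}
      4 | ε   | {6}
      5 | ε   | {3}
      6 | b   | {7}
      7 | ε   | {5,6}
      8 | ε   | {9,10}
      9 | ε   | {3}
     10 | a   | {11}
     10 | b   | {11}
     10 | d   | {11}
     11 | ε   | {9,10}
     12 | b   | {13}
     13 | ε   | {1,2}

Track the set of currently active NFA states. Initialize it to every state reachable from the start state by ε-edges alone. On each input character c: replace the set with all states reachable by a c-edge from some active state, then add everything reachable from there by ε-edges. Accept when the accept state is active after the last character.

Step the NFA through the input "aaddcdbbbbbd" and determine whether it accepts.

Answer: REJECT

Derivation:
start: ε-closure({0}) = {0,1,2,3,4,6,8,9,10,12}
'a' @ 1: {3,9,10,11,12}
'a' @ 2: {3,9,10,11,12}
'd' @ 3: {3,9,10,11,12}
'd' @ 4: {3,9,10,11,12}
'c' @ 5: {}  — state set empty
rest 'dbbbbbd' ignored (set empty)
end set {} — state 1 not in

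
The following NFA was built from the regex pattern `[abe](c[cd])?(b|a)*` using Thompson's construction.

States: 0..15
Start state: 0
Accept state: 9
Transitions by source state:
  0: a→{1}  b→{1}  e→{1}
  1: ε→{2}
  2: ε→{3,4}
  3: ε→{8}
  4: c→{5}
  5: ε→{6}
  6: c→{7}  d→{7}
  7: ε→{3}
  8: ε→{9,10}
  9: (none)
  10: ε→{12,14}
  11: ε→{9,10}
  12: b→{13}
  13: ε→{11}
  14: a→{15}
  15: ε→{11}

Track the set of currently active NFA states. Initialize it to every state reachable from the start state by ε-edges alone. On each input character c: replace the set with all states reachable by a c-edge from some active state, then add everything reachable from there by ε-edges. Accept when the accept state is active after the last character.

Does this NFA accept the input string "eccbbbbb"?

start: ε-closure({0}) = {0}
'e' @ 1: {1,2,3,4,8,9,10,12,14}  (accept∈set)
'c' @ 2: {5,6}
'c' @ 3: {3,7,8,9,10,12,14}  (accept∈set)
'b' @ 4: {9,10,11,12,13,14}  (accept∈set)
'b' @ 5: {9,10,11,12,13,14}  (accept∈set)
'b' @ 6: {9,10,11,12,13,14}  (accept∈set)
'b' @ 7: {9,10,11,12,13,14}  (accept∈set)
'b' @ 8: {9,10,11,12,13,14}  (accept∈set)
end set {9,10,11,12,13,14} — state 9 in

Answer: ACCEPT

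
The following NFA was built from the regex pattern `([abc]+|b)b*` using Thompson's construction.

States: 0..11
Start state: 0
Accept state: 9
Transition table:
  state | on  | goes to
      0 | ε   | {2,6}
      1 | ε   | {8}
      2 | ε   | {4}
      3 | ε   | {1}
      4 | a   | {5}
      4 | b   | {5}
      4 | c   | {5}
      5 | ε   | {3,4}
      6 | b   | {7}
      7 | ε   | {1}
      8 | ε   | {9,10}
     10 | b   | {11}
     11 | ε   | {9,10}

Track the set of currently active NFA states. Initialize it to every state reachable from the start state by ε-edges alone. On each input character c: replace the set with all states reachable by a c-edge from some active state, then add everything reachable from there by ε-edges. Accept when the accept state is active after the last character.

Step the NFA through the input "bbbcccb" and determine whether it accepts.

Answer: ACCEPT

Trace:
S₀ = ε-closure({0}) = {0,2,4,6}
'b' @ 1: {1,3,4,5,7,8,9,10}  (accept∈set)
'b' @ 2: {1,3,4,5,8,9,10,11}  (accept∈set)
'b' @ 3: {1,3,4,5,8,9,10,11}  (accept∈set)
'c' @ 4: {1,3,4,5,8,9,10}  (accept∈set)
'c' @ 5: {1,3,4,5,8,9,10}  (accept∈set)
'c' @ 6: {1,3,4,5,8,9,10}  (accept∈set)
'b' @ 7: {1,3,4,5,8,9,10,11}  (accept∈set)
after full input: {1,3,4,5,8,9,10,11}  (accept=9 in)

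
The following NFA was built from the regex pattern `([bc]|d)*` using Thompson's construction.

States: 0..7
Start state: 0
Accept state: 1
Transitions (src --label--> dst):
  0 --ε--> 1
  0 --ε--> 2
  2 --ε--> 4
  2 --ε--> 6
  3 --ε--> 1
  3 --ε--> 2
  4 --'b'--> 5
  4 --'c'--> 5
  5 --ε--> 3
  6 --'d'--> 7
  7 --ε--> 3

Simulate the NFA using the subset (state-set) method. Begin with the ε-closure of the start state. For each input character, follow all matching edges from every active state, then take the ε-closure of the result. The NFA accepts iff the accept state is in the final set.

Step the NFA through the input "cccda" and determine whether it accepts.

Answer: REJECT

Derivation:
S₀ = ε-closure({0}) = {0,1,2,4,6}
'c' @ 1: {1,2,3,4,5,6}  ✓accept
'c' @ 2: {1,2,3,4,5,6}  ✓accept
'c' @ 3: {1,2,3,4,5,6}  ✓accept
'd' @ 4: {1,2,3,4,6,7}  ✓accept
'a' @ 5: {}  — state set empty
end set {} — state 1 not in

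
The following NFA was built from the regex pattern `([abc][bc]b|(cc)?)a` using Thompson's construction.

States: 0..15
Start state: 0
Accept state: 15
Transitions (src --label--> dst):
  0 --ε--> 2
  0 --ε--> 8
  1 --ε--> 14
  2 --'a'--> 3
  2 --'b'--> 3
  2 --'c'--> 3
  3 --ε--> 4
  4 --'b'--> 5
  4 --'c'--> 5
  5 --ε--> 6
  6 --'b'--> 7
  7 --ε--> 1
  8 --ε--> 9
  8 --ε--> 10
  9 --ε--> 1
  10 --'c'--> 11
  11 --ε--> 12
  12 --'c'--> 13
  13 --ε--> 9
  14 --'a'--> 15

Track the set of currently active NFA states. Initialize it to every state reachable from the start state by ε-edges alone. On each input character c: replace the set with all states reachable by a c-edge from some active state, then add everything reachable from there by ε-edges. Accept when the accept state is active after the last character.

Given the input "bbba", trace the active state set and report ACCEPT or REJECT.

start: ε-closure({0}) = {0,1,2,8,9,10,14}
'b' @ 1: {3,4}
'b' @ 2: {5,6}
'b' @ 3: {1,7,14}
'a' @ 4: {15}  [accepting]
final: {15}; accept 15 in set

Answer: ACCEPT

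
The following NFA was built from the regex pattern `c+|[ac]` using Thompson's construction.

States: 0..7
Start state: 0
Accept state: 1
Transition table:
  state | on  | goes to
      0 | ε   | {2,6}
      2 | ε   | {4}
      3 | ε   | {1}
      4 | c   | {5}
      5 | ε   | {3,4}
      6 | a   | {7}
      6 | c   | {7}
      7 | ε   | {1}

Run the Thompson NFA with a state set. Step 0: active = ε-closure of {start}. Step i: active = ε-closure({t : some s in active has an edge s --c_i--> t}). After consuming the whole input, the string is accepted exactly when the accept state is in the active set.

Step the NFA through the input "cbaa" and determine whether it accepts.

Answer: REJECT

Derivation:
initial (ε-close {0}): {0,2,4,6}
'c' @ 1: {1,3,4,5,7}  (accept∈set)
'b' @ 2: {}  — dead — no transitions
rest 'aa' ignored (set empty)
end set {} — state 1 not in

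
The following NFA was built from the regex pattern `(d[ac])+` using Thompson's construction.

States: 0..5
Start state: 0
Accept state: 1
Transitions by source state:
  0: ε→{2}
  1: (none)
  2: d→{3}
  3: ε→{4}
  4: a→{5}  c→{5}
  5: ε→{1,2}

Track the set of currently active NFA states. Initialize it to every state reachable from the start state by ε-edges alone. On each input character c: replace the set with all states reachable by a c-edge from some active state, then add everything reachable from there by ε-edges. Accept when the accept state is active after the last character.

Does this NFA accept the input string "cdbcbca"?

Answer: REJECT

Steps:
S₀ = ε-closure({0}) = {0,2}
'c' @ 1: {}  — dead — no transitions
rest 'dbcbca' ignored (set empty)
after full input: {}  (accept=1 not in)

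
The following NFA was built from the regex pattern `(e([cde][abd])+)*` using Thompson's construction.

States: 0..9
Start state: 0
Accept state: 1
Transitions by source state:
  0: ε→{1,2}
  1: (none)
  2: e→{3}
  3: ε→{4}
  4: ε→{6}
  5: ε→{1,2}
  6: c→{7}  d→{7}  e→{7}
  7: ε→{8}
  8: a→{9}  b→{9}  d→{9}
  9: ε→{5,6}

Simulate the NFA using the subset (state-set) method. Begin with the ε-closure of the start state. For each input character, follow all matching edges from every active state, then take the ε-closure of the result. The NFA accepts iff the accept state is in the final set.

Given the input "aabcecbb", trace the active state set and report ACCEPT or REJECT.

Answer: REJECT

Trace:
initial (ε-close {0}): {0,1,2}
'a' @ 1: {}  — no active states
rest 'abcecbb' ignored (set empty)
after full input: {}  (accept=1 not in)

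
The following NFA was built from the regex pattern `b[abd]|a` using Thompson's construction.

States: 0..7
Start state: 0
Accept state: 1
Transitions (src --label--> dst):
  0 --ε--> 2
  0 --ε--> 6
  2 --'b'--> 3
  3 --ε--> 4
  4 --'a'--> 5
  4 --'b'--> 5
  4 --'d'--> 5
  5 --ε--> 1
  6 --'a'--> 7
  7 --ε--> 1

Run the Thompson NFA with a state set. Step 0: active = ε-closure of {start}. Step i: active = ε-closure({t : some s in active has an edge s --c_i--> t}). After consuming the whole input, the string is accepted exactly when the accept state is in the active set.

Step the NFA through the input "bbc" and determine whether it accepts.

S₀ = ε-closure({0}) = {0,2,6}
'b' @ 1: {3,4}
'b' @ 2: {1,5}  ✓accept
'c' @ 3: {}  — no active states
final: {}; accept 1 not in set

Answer: REJECT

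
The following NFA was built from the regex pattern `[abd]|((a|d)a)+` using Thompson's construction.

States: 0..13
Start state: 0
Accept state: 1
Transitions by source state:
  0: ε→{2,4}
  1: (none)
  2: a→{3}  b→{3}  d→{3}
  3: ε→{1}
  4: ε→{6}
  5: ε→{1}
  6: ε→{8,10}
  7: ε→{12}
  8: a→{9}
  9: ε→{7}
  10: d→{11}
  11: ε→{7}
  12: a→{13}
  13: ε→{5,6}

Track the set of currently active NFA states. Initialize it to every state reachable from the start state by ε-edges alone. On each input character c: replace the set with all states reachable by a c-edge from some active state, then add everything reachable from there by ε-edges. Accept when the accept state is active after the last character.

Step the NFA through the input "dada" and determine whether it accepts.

initial (ε-close {0}): {0,2,4,6,8,10}
'd' @ 1: {1,3,7,11,12}  [accepting]
'a' @ 2: {1,5,6,8,10,13}  [accepting]
'd' @ 3: {7,11,12}
'a' @ 4: {1,5,6,8,10,13}  [accepting]
after full input: {1,5,6,8,10,13}  (accept=1 in)

Answer: ACCEPT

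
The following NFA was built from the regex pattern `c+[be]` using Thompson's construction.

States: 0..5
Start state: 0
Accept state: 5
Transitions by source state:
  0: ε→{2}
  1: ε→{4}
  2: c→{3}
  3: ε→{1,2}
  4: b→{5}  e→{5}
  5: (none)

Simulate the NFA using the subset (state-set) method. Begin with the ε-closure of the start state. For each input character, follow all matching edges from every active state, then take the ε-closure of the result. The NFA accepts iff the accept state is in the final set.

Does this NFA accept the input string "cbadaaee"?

initial (ε-close {0}): {0,2}
'c' @ 1: {1,2,3,4}
'b' @ 2: {5}  [accepting]
'a' @ 3: {}  — state set empty
rest 'daaee' ignored (set empty)
final: {}; accept 5 not in set

Answer: REJECT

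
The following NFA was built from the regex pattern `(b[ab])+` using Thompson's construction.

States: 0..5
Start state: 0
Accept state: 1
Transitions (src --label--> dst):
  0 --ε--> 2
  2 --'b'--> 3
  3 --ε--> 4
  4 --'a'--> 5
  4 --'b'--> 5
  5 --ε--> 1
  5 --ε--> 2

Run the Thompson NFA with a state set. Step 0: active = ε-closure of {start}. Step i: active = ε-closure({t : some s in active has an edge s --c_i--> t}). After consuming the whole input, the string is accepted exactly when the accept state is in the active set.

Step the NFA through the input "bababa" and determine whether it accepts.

Answer: ACCEPT

Steps:
initial (ε-close {0}): {0,2}
'b' @ 1: {3,4}
'a' @ 2: {1,2,5}  ✓accept
'b' @ 3: {3,4}
'a' @ 4: {1,2,5}  ✓accept
'b' @ 5: {3,4}
'a' @ 6: {1,2,5}  ✓accept
end set {1,2,5} — state 1 in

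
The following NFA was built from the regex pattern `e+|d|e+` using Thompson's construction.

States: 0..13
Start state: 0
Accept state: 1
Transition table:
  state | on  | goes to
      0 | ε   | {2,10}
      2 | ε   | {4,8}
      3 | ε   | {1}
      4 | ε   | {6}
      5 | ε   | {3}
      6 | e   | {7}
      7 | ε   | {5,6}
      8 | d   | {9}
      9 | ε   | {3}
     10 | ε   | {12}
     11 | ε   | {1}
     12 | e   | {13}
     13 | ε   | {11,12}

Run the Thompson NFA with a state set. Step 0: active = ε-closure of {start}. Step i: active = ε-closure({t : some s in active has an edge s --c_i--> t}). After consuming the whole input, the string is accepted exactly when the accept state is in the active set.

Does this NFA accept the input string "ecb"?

Answer: REJECT

Trace:
S₀ = ε-closure({0}) = {0,2,4,6,8,10,12}
'e' @ 1: {1,3,5,6,7,11,12,13}  (accept∈set)
'c' @ 2: {}  — state set empty
rest 'b' ignored (set empty)
after full input: {}  (accept=1 not in)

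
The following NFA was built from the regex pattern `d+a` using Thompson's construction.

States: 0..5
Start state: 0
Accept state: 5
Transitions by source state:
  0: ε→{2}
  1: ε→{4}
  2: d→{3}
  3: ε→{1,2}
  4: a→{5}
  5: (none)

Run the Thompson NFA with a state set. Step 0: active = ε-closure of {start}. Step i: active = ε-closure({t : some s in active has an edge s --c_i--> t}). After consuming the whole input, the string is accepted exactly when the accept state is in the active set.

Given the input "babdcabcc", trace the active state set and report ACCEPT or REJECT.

Answer: REJECT

Derivation:
initial (ε-close {0}): {0,2}
'b' @ 1: {}  — dead — no transitions
rest 'abdcabcc' ignored (set empty)
end set {} — state 5 not in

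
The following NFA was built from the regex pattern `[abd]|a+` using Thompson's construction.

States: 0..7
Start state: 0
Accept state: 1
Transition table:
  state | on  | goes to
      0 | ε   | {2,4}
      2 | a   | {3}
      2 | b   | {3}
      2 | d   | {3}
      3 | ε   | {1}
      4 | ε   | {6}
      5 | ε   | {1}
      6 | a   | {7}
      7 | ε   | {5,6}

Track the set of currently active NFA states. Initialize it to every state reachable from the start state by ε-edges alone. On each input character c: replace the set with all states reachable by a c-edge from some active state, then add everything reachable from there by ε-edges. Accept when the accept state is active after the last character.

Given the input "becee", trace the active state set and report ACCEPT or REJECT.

Answer: REJECT

Steps:
initial (ε-close {0}): {0,2,4,6}
'b' @ 1: {1,3}  (accept∈set)
'e' @ 2: {}  — dead — no transitions
rest 'cee' ignored (set empty)
final: {}; accept 1 not in set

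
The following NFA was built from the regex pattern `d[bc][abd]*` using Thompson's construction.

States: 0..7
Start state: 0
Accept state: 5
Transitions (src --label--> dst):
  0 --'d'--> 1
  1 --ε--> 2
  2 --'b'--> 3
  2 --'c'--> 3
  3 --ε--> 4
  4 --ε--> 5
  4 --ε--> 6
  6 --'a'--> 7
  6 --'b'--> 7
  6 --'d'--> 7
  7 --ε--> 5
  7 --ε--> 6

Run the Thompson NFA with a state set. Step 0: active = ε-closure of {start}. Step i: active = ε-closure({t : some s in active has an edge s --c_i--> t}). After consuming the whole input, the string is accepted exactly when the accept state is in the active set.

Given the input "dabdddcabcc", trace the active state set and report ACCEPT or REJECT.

Answer: REJECT

Steps:
initial (ε-close {0}): {0}
'd' @ 1: {1,2}
'a' @ 2: {}  — no active states
rest 'bdddcabcc' ignored (set empty)
after full input: {}  (accept=5 not in)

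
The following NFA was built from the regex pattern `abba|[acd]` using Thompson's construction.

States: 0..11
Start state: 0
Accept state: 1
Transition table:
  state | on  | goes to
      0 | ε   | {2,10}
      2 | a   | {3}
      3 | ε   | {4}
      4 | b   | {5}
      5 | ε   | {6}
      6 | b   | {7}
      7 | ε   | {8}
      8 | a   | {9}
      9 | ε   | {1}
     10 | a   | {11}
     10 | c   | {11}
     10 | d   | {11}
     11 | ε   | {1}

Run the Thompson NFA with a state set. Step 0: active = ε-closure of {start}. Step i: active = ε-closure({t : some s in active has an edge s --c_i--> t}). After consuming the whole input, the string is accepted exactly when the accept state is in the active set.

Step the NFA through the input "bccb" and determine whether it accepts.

start: ε-closure({0}) = {0,2,10}
'b' @ 1: {}  — dead — no transitions
rest 'ccb' ignored (set empty)
end set {} — state 1 not in

Answer: REJECT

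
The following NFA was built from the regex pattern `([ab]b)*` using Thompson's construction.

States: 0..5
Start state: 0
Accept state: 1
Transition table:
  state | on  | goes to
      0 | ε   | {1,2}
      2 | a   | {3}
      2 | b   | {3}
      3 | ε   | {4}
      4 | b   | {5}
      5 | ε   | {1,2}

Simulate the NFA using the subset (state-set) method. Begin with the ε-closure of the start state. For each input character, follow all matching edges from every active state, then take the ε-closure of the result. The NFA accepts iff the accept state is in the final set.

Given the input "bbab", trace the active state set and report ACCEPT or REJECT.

Answer: ACCEPT

Steps:
S₀ = ε-closure({0}) = {0,1,2}
'b' @ 1: {3,4}
'b' @ 2: {1,2,5}  ✓accept
'a' @ 3: {3,4}
'b' @ 4: {1,2,5}  ✓accept
final: {1,2,5}; accept 1 in set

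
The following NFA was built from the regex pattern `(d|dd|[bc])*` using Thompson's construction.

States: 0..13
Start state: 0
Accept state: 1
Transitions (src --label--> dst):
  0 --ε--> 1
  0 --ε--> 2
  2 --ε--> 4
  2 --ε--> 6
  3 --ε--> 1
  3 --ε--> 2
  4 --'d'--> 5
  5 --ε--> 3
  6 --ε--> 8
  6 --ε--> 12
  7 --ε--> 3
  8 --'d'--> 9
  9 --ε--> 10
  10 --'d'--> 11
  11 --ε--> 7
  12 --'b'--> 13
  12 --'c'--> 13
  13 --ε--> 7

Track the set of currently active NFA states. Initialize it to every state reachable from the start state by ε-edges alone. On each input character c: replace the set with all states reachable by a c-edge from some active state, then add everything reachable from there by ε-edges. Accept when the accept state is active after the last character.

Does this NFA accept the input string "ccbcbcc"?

Answer: ACCEPT

Trace:
initial (ε-close {0}): {0,1,2,4,6,8,12}
'c' @ 1: {1,2,3,4,6,7,8,12,13}  [accepting]
'c' @ 2: {1,2,3,4,6,7,8,12,13}  [accepting]
'b' @ 3: {1,2,3,4,6,7,8,12,13}  [accepting]
'c' @ 4: {1,2,3,4,6,7,8,12,13}  [accepting]
'b' @ 5: {1,2,3,4,6,7,8,12,13}  [accepting]
'c' @ 6: {1,2,3,4,6,7,8,12,13}  [accepting]
'c' @ 7: {1,2,3,4,6,7,8,12,13}  [accepting]
end set {1,2,3,4,6,7,8,12,13} — state 1 in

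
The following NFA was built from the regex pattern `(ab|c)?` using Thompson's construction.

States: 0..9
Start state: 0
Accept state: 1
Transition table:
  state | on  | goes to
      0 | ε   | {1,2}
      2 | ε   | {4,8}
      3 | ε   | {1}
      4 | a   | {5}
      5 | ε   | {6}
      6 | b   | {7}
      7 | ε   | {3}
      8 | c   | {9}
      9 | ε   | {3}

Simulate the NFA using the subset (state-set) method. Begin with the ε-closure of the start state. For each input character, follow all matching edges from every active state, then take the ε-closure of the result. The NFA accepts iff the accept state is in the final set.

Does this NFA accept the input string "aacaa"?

S₀ = ε-closure({0}) = {0,1,2,4,8}
'a' @ 1: {5,6}
'a' @ 2: {}  — dead — no transitions
rest 'caa' ignored (set empty)
after full input: {}  (accept=1 not in)

Answer: REJECT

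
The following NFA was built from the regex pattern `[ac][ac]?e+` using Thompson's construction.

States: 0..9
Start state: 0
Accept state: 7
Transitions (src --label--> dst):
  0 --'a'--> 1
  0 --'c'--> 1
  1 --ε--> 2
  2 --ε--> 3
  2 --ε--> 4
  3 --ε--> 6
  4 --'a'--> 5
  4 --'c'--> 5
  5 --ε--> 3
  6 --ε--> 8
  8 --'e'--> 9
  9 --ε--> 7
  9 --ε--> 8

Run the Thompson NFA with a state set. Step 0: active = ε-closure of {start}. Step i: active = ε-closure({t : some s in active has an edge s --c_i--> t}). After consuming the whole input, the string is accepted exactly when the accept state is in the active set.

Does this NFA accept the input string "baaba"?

Answer: REJECT

Derivation:
S₀ = ε-closure({0}) = {0}
'b' @ 1: {}  — state set empty
rest 'aaba' ignored (set empty)
final: {}; accept 7 not in set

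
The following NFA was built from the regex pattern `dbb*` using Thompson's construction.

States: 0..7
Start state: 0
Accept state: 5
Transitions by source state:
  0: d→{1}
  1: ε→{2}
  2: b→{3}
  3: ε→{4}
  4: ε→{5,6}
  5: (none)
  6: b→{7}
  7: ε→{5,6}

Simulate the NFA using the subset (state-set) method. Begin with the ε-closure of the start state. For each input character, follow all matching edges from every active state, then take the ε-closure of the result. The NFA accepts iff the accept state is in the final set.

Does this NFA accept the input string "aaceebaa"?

Answer: REJECT

Derivation:
initial (ε-close {0}): {0}
'a' @ 1: {}  — no active states
rest 'aceebaa' ignored (set empty)
after full input: {}  (accept=5 not in)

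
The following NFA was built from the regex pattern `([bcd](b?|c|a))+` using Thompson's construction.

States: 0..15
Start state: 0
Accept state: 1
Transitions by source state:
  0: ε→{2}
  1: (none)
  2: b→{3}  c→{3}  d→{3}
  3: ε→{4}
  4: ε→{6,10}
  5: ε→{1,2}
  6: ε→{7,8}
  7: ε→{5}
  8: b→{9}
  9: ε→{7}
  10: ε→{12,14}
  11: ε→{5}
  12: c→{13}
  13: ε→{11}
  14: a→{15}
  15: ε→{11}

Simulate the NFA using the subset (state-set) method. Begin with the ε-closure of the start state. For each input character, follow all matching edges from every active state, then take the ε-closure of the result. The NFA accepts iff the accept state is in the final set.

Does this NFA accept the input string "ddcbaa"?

Answer: REJECT

Steps:
initial (ε-close {0}): {0,2}
'd' @ 1: {1,2,3,4,5,6,7,8,10,12,14}  ✓accept
'd' @ 2: {1,2,3,4,5,6,7,8,10,12,14}  ✓accept
'c' @ 3: {1,2,3,4,5,6,7,8,10,11,12,13,14}  ✓accept
'b' @ 4: {1,2,3,4,5,6,7,8,9,10,12,14}  ✓accept
'a' @ 5: {1,2,5,11,15}  ✓accept
'a' @ 6: {}  — no active states
after full input: {}  (accept=1 not in)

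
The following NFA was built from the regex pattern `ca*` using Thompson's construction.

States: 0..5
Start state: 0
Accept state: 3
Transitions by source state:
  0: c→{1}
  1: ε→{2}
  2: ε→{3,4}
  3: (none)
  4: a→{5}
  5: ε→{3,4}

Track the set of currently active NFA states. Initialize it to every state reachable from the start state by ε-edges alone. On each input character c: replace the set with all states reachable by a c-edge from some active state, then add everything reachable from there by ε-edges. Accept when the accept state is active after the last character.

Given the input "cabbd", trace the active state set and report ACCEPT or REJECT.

S₀ = ε-closure({0}) = {0}
'c' @ 1: {1,2,3,4}  (accept∈set)
'a' @ 2: {3,4,5}  (accept∈set)
'b' @ 3: {}  — no active states
rest 'bd' ignored (set empty)
end set {} — state 3 not in

Answer: REJECT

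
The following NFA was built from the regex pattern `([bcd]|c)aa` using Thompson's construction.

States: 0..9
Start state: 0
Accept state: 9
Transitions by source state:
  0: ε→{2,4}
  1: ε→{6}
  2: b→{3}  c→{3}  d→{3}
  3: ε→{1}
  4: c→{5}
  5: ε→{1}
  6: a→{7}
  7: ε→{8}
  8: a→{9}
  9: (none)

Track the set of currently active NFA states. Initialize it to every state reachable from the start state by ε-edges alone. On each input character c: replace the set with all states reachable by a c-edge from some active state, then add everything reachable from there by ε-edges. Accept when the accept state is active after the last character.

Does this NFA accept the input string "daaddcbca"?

start: ε-closure({0}) = {0,2,4}
'd' @ 1: {1,3,6}
'a' @ 2: {7,8}
'a' @ 3: {9}  [accepting]
'd' @ 4: {}  — no active states
rest 'dcbca' ignored (set empty)
final: {}; accept 9 not in set

Answer: REJECT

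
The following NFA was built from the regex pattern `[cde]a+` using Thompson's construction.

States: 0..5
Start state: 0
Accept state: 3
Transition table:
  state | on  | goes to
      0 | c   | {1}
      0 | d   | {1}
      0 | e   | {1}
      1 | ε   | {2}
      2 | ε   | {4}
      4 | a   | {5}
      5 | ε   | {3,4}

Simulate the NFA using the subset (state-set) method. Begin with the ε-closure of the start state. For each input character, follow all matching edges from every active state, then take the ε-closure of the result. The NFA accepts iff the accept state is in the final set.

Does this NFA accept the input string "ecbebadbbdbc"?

initial (ε-close {0}): {0}
'e' @ 1: {1,2,4}
'c' @ 2: {}  — state set empty
rest 'bebadbbdbc' ignored (set empty)
after full input: {}  (accept=3 not in)

Answer: REJECT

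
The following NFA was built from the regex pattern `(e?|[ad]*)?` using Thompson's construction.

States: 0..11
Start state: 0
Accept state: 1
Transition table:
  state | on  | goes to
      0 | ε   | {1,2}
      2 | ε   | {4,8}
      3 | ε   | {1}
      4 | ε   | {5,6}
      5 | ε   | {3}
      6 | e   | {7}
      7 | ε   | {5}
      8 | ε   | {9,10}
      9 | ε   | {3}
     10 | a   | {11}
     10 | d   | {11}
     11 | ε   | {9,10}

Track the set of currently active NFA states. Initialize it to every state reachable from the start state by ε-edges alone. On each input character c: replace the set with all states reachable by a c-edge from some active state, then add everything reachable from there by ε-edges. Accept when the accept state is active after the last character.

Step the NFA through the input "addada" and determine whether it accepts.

S₀ = ε-closure({0}) = {0,1,2,3,4,5,6,8,9,10}
'a' @ 1: {1,3,9,10,11}  (accept∈set)
'd' @ 2: {1,3,9,10,11}  (accept∈set)
'd' @ 3: {1,3,9,10,11}  (accept∈set)
'a' @ 4: {1,3,9,10,11}  (accept∈set)
'd' @ 5: {1,3,9,10,11}  (accept∈set)
'a' @ 6: {1,3,9,10,11}  (accept∈set)
after full input: {1,3,9,10,11}  (accept=1 in)

Answer: ACCEPT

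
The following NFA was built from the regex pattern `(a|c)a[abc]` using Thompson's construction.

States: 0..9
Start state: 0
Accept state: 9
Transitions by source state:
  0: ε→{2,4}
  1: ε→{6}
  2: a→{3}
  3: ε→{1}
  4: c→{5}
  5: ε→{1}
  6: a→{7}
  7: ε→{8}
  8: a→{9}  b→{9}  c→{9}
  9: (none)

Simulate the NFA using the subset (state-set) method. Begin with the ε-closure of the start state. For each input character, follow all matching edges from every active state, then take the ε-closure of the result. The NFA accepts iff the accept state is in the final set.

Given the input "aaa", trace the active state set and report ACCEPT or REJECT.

S₀ = ε-closure({0}) = {0,2,4}
'a' @ 1: {1,3,6}
'a' @ 2: {7,8}
'a' @ 3: {9}  ✓accept
final: {9}; accept 9 in set

Answer: ACCEPT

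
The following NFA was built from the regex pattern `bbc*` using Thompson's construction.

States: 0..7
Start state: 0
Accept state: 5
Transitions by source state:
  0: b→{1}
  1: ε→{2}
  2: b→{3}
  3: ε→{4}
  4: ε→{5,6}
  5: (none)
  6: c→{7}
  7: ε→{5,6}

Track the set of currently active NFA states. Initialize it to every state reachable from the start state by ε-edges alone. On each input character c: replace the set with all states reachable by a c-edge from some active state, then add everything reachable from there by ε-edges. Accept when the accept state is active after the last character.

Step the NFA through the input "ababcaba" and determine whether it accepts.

start: ε-closure({0}) = {0}
'a' @ 1: {}  — state set empty
rest 'babcaba' ignored (set empty)
final: {}; accept 5 not in set

Answer: REJECT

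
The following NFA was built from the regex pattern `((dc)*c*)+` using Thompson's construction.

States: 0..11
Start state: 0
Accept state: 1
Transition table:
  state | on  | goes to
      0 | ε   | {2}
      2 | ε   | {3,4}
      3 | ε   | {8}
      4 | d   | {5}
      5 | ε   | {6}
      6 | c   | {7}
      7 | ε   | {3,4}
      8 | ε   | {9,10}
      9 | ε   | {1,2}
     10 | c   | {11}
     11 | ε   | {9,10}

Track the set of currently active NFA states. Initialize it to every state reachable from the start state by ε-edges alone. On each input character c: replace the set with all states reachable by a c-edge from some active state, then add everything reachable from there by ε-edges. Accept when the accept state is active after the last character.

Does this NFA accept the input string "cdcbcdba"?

Answer: REJECT

Trace:
S₀ = ε-closure({0}) = {0,1,2,3,4,8,9,10}
'c' @ 1: {1,2,3,4,8,9,10,11}  (accept∈set)
'd' @ 2: {5,6}
'c' @ 3: {1,2,3,4,7,8,9,10}  (accept∈set)
'b' @ 4: {}  — no active states
rest 'cdba' ignored (set empty)
end set {} — state 1 not in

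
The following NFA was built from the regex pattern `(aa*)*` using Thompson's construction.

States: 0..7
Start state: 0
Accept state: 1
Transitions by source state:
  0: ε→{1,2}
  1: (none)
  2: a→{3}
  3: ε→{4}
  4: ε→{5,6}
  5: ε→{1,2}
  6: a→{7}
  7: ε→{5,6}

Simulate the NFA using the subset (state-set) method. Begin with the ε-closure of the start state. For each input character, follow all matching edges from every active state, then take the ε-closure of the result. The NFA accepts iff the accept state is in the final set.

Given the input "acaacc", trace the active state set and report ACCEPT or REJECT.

S₀ = ε-closure({0}) = {0,1,2}
'a' @ 1: {1,2,3,4,5,6}  (accept∈set)
'c' @ 2: {}  — state set empty
rest 'aacc' ignored (set empty)
after full input: {}  (accept=1 not in)

Answer: REJECT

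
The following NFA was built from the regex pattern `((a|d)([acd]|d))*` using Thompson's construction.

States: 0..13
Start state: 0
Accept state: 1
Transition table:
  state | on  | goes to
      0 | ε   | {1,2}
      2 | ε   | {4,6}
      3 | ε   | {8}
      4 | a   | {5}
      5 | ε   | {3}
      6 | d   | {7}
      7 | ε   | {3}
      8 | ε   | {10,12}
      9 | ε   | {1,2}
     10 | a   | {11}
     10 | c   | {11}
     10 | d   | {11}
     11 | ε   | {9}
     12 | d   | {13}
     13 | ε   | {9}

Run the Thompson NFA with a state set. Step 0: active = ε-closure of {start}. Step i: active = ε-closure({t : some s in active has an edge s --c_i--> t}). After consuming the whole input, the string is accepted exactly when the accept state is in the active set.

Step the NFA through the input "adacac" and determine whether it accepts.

S₀ = ε-closure({0}) = {0,1,2,4,6}
'a' @ 1: {3,5,8,10,12}
'd' @ 2: {1,2,4,6,9,11,13}  [accepting]
'a' @ 3: {3,5,8,10,12}
'c' @ 4: {1,2,4,6,9,11}  [accepting]
'a' @ 5: {3,5,8,10,12}
'c' @ 6: {1,2,4,6,9,11}  [accepting]
after full input: {1,2,4,6,9,11}  (accept=1 in)

Answer: ACCEPT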